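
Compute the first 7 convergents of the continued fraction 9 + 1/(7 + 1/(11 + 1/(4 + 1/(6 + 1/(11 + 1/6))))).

9/1, 64/7, 713/78, 2916/319, 18209/1992, 203215/22231, 1237499/135378

Using the convergent recurrence p_i = a_i*p_{i-1} + p_{i-2}, q_i = a_i*q_{i-1} + q_{i-2} with p_{-2}=0, p_{-1}=1, q_{-2}=1, q_{-1}=0:
  i=0: a_0=9, p_0 = 9*1 + 0 = 9, q_0 = 9*0 + 1 = 1.
  i=1: a_1=7, p_1 = 7*9 + 1 = 64, q_1 = 7*1 + 0 = 7.
  i=2: a_2=11, p_2 = 11*64 + 9 = 713, q_2 = 11*7 + 1 = 78.
  i=3: a_3=4, p_3 = 4*713 + 64 = 2916, q_3 = 4*78 + 7 = 319.
  i=4: a_4=6, p_4 = 6*2916 + 713 = 18209, q_4 = 6*319 + 78 = 1992.
  i=5: a_5=11, p_5 = 11*18209 + 2916 = 203215, q_5 = 11*1992 + 319 = 22231.
  i=6: a_6=6, p_6 = 6*203215 + 18209 = 1237499, q_6 = 6*22231 + 1992 = 135378.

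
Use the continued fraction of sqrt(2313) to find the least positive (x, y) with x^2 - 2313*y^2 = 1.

(x, y) = (526337, 10944)

First expand sqrt(2313) as a continued fraction. With x_i = (sqrt(2313) + m_i)/d_i and (m_0, d_0) = (0, 1): a_0 = floor(sqrt(2313)) = 48, since 48^2 = 2304 <= 2313 < 2401 = 49^2.
Iterate m_{i+1} = d_i*a_i - m_i, d_{i+1} = (2313 - m_{i+1}^2)/d_i, a_{i+1} = floor((a_0 + m_{i+1})/d_{i+1}):
  m_1 = 1*48 - 0 = 48, d_1 = (2313 - 48^2)/1 = 9/1 = 9, a_1 = floor((48 + 48)/9) = 10.
  m_2 = 9*10 - 48 = 42, d_2 = (2313 - 42^2)/9 = 549/9 = 61, a_2 = floor((48 + 42)/61) = 1.
  m_3 = 61*1 - 42 = 19, d_3 = (2313 - 19^2)/61 = 1952/61 = 32, a_3 = floor((48 + 19)/32) = 2.
  m_4 = 32*2 - 19 = 45, d_4 = (2313 - 45^2)/32 = 288/32 = 9, a_4 = floor((48 + 45)/9) = 10.
  m_5 = 9*10 - 45 = 45, d_5 = (2313 - 45^2)/9 = 288/9 = 32, a_5 = floor((48 + 45)/32) = 2.
  m_6 = 32*2 - 45 = 19, d_6 = (2313 - 19^2)/32 = 1952/32 = 61, a_6 = floor((48 + 19)/61) = 1.
  m_7 = 61*1 - 19 = 42, d_7 = (2313 - 42^2)/61 = 549/61 = 9, a_7 = floor((48 + 42)/9) = 10.
  m_8 = 9*10 - 42 = 48, d_8 = (2313 - 48^2)/9 = 9/9 = 1, a_8 = floor((48 + 48)/1) = 96.
  m_9 = 1*96 - 48 = 48, d_9 = (2313 - 48^2)/1 = 9/1 = 9: (m_9, d_9) = (m_1, d_1) = (48, 9), so from here the quotients repeat a_1, ..., a_8; the period length is 8.
So sqrt(2313) = [48; (10, 1, 2, 10, 2, 1, 10, 96)] with period length k = 8.
k is even, so the fundamental solution of x^2 - 2313y^2 = 1 is (p_{k-1}, q_{k-1}) = (p_7, q_7); compute convergents through index 7.
Convergents (p_i = a_i*p_{i-1} + p_{i-2}, q_i = a_i*q_{i-1} + q_{i-2} with p_{-2}=0, p_{-1}=1, q_{-2}=1, q_{-1}=0):
  i=0: a_0=48, p_0 = 48*1 + 0 = 48, q_0 = 48*0 + 1 = 1.
  i=1: a_1=10, p_1 = 10*48 + 1 = 481, q_1 = 10*1 + 0 = 10.
  i=2: a_2=1, p_2 = 1*481 + 48 = 529, q_2 = 1*10 + 1 = 11.
  i=3: a_3=2, p_3 = 2*529 + 481 = 1539, q_3 = 2*11 + 10 = 32.
  i=4: a_4=10, p_4 = 10*1539 + 529 = 15919, q_4 = 10*32 + 11 = 331.
  i=5: a_5=2, p_5 = 2*15919 + 1539 = 33377, q_5 = 2*331 + 32 = 694.
  i=6: a_6=1, p_6 = 1*33377 + 15919 = 49296, q_6 = 1*694 + 331 = 1025.
  i=7: a_7=10, p_7 = 10*49296 + 33377 = 526337, q_7 = 10*1025 + 694 = 10944.
Check: 526337^2 - 2313*10944^2 = 277030637569 - 277030637568 = 1, so (x, y) = (526337, 10944) solves the equation, and by the theorem it is the least positive solution.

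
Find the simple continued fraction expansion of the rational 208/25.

[8; 3, 8]

Run the Euclidean algorithm on 208 and 25; the successive quotients are the partial quotients a_0, a_1, ... (each step inverts the fractional part left over by the previous one):
  208 = 8*25 + 8, so a_0 = 8.
  25 = 3*8 + 1, so a_1 = 3.
  8 = 8*1 + 0, so a_2 = 8.
The remainder reaches 0 after 3 divisions, so the expansion has 3 partial quotients, read off in order.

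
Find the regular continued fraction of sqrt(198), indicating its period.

[14; (14, 28)]

Write x_i = (sqrt(198) + m_i)/d_i with (m_0, d_0) = (0, 1). a_0 = floor(sqrt(198)) = 14, since 14^2 = 196 <= 198 < 225 = 15^2.
Iterate m_{i+1} = d_i*a_i - m_i, d_{i+1} = (198 - m_{i+1}^2)/d_i, a_{i+1} = floor((a_0 + m_{i+1})/d_{i+1}):
  m_1 = 1*14 - 0 = 14, d_1 = (198 - 14^2)/1 = 2/1 = 2, a_1 = floor((14 + 14)/2) = 14.
  m_2 = 2*14 - 14 = 14, d_2 = (198 - 14^2)/2 = 2/2 = 1, a_2 = floor((14 + 14)/1) = 28.
  m_3 = 1*28 - 14 = 14, d_3 = (198 - 14^2)/1 = 2/1 = 2: (m_3, d_3) = (m_1, d_1) = (14, 2), so from here the quotients repeat a_1, a_2; the period length is 2.
Hence the expansion of sqrt(198) is a_0 = 14 followed by the repeating block 14, 28 (period 2).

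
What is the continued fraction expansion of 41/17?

[2; 2, 2, 3]

Run the Euclidean algorithm on 41 and 17; the successive quotients are the partial quotients a_0, a_1, ... (each step inverts the fractional part left over by the previous one):
  41 = 2*17 + 7, so a_0 = 2.
  17 = 2*7 + 3, so a_1 = 2.
  7 = 2*3 + 1, so a_2 = 2.
  3 = 3*1 + 0, so a_3 = 3.
The remainder reaches 0 after 4 divisions, so the expansion has 4 partial quotients, read off in order.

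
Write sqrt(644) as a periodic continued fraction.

Write x_i = (sqrt(644) + m_i)/d_i with (m_0, d_0) = (0, 1). a_0 = floor(sqrt(644)) = 25, since 25^2 = 625 <= 644 < 676 = 26^2.
Iterate m_{i+1} = d_i*a_i - m_i, d_{i+1} = (644 - m_{i+1}^2)/d_i, a_{i+1} = floor((a_0 + m_{i+1})/d_{i+1}):
  m_1 = 1*25 - 0 = 25, d_1 = (644 - 25^2)/1 = 19/1 = 19, a_1 = floor((25 + 25)/19) = 2.
  m_2 = 19*2 - 25 = 13, d_2 = (644 - 13^2)/19 = 475/19 = 25, a_2 = floor((25 + 13)/25) = 1.
  m_3 = 25*1 - 13 = 12, d_3 = (644 - 12^2)/25 = 500/25 = 20, a_3 = floor((25 + 12)/20) = 1.
  m_4 = 20*1 - 12 = 8, d_4 = (644 - 8^2)/20 = 580/20 = 29, a_4 = floor((25 + 8)/29) = 1.
  m_5 = 29*1 - 8 = 21, d_5 = (644 - 21^2)/29 = 203/29 = 7, a_5 = floor((25 + 21)/7) = 6.
  m_6 = 7*6 - 21 = 21, d_6 = (644 - 21^2)/7 = 203/7 = 29, a_6 = floor((25 + 21)/29) = 1.
  m_7 = 29*1 - 21 = 8, d_7 = (644 - 8^2)/29 = 580/29 = 20, a_7 = floor((25 + 8)/20) = 1.
  m_8 = 20*1 - 8 = 12, d_8 = (644 - 12^2)/20 = 500/20 = 25, a_8 = floor((25 + 12)/25) = 1.
  m_9 = 25*1 - 12 = 13, d_9 = (644 - 13^2)/25 = 475/25 = 19, a_9 = floor((25 + 13)/19) = 2.
  m_10 = 19*2 - 13 = 25, d_10 = (644 - 25^2)/19 = 19/19 = 1, a_10 = floor((25 + 25)/1) = 50.
  m_11 = 1*50 - 25 = 25, d_11 = (644 - 25^2)/1 = 19/1 = 19: (m_11, d_11) = (m_1, d_1) = (25, 19), so from here the quotients repeat a_1, ..., a_10; the period length is 10.
Hence the expansion of sqrt(644) is a_0 = 25 followed by the repeating block 2, 1, 1, 1, 6, 1, 1, 1, 2, 50 (period 10).

[25; (2, 1, 1, 1, 6, 1, 1, 1, 2, 50)]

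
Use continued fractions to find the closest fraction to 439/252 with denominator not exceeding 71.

Expand x = 439/252 as a continued fraction with the Euclidean algorithm:
  439 = 1*252 + 187, so a_0 = 1.
  252 = 1*187 + 65, so a_1 = 1.
  187 = 2*65 + 57, so a_2 = 2.
  65 = 1*57 + 8, so a_3 = 1.
  57 = 7*8 + 1, so a_4 = 7.
  8 = 8*1 + 0, so a_5 = 8.
so x = [1; 1, 2, 1, 7, 8].
Convergents (p_i = a_i*p_{i-1} + p_{i-2}, q_i = a_i*q_{i-1} + q_{i-2} with p_{-2}=0, p_{-1}=1, q_{-2}=1, q_{-1}=0), until the denominator exceeds 71:
  i=0: a_0=1, p_0 = 1*1 + 0 = 1, q_0 = 1*0 + 1 = 1.
  i=1: a_1=1, p_1 = 1*1 + 1 = 2, q_1 = 1*1 + 0 = 1.
  i=2: a_2=2, p_2 = 2*2 + 1 = 5, q_2 = 2*1 + 1 = 3.
  i=3: a_3=1, p_3 = 1*5 + 2 = 7, q_3 = 1*3 + 1 = 4.
  i=4: a_4=7, p_4 = 7*7 + 5 = 54, q_4 = 7*4 + 3 = 31.
  i=5: a_5=8, p_5 = 8*54 + 7 = 439, q_5 = 8*31 + 4 = 252.
q_5 = 252 > 71, so the last convergent with denominator <= 71 is p_4/q_4 = 54/31.
The closest fraction with denominator <= 71 is either p_4/q_4 or the intermediate fraction (k*p_4 + p_3)/(k*q_4 + q_3) with the largest k >= 1 whose denominator stays <= 71; these approach x as k grows, and every other convergent or intermediate fraction in range is farther away.
Largest k: floor((71 - q_3)/q_4) = floor((71 - 4)/31) = 2.
That gives (2*54 + 7)/(2*31 + 4) = 115/66.
Compare the errors: |x - 54/31| = |439*31 - 54*252|/(252*31) = 1/7812, and |x - 115/66| = |439*66 - 115*252|/(252*66) = 6/16632.
Cross-multiplying, 1*16632 = 16632 < 46872 = 6*7812, so 1/7812 is smaller: the convergent 54/31 is closer to x than 115/66.

54/31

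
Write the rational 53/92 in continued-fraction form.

[0; 1, 1, 2, 1, 3, 1, 2]

Run the Euclidean algorithm on 53 and 92; the successive quotients are the partial quotients a_0, a_1, ... (each step inverts the fractional part left over by the previous one):
  53 = 0*92 + 53, so a_0 = 0.
  92 = 1*53 + 39, so a_1 = 1.
  53 = 1*39 + 14, so a_2 = 1.
  39 = 2*14 + 11, so a_3 = 2.
  14 = 1*11 + 3, so a_4 = 1.
  11 = 3*3 + 2, so a_5 = 3.
  3 = 1*2 + 1, so a_6 = 1.
  2 = 2*1 + 0, so a_7 = 2.
The remainder reaches 0 after 8 divisions, so the expansion has 8 partial quotients, read off in order.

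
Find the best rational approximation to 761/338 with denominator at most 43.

9/4

Expand x = 761/338 as a continued fraction with the Euclidean algorithm:
  761 = 2*338 + 85, so a_0 = 2.
  338 = 3*85 + 83, so a_1 = 3.
  85 = 1*83 + 2, so a_2 = 1.
  83 = 41*2 + 1, so a_3 = 41.
  2 = 2*1 + 0, so a_4 = 2.
so x = [2; 3, 1, 41, 2].
Convergents (p_i = a_i*p_{i-1} + p_{i-2}, q_i = a_i*q_{i-1} + q_{i-2} with p_{-2}=0, p_{-1}=1, q_{-2}=1, q_{-1}=0), until the denominator exceeds 43:
  i=0: a_0=2, p_0 = 2*1 + 0 = 2, q_0 = 2*0 + 1 = 1.
  i=1: a_1=3, p_1 = 3*2 + 1 = 7, q_1 = 3*1 + 0 = 3.
  i=2: a_2=1, p_2 = 1*7 + 2 = 9, q_2 = 1*3 + 1 = 4.
  i=3: a_3=41, p_3 = 41*9 + 7 = 376, q_3 = 41*4 + 3 = 167.
q_3 = 167 > 43, so the last convergent with denominator <= 43 is p_2/q_2 = 9/4.
The closest fraction with denominator <= 43 is either p_2/q_2 or the intermediate fraction (k*p_2 + p_1)/(k*q_2 + q_1) with the largest k >= 1 whose denominator stays <= 43; these approach x as k grows, and every other convergent or intermediate fraction in range is farther away.
Largest k: floor((43 - q_1)/q_2) = floor((43 - 3)/4) = 10.
That gives (10*9 + 7)/(10*4 + 3) = 97/43.
Compare the errors: |x - 9/4| = |761*4 - 9*338|/(338*4) = 2/1352, and |x - 97/43| = |761*43 - 97*338|/(338*43) = 63/14534.
Cross-multiplying, 2*14534 = 29068 < 85176 = 63*1352, so 2/1352 is smaller: the convergent 9/4 is closer to x than 97/43.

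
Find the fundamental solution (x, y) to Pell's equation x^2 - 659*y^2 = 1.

(x, y) = (5930, 231)

First expand sqrt(659) as a continued fraction. With x_i = (sqrt(659) + m_i)/d_i and (m_0, d_0) = (0, 1): a_0 = floor(sqrt(659)) = 25, since 25^2 = 625 <= 659 < 676 = 26^2.
Iterate m_{i+1} = d_i*a_i - m_i, d_{i+1} = (659 - m_{i+1}^2)/d_i, a_{i+1} = floor((a_0 + m_{i+1})/d_{i+1}):
  m_1 = 1*25 - 0 = 25, d_1 = (659 - 25^2)/1 = 34/1 = 34, a_1 = floor((25 + 25)/34) = 1.
  m_2 = 34*1 - 25 = 9, d_2 = (659 - 9^2)/34 = 578/34 = 17, a_2 = floor((25 + 9)/17) = 2.
  m_3 = 17*2 - 9 = 25, d_3 = (659 - 25^2)/17 = 34/17 = 2, a_3 = floor((25 + 25)/2) = 25.
  m_4 = 2*25 - 25 = 25, d_4 = (659 - 25^2)/2 = 34/2 = 17, a_4 = floor((25 + 25)/17) = 2.
  m_5 = 17*2 - 25 = 9, d_5 = (659 - 9^2)/17 = 578/17 = 34, a_5 = floor((25 + 9)/34) = 1.
  m_6 = 34*1 - 9 = 25, d_6 = (659 - 25^2)/34 = 34/34 = 1, a_6 = floor((25 + 25)/1) = 50.
  m_7 = 1*50 - 25 = 25, d_7 = (659 - 25^2)/1 = 34/1 = 34: (m_7, d_7) = (m_1, d_1) = (25, 34), so from here the quotients repeat a_1, ..., a_6; the period length is 6.
So sqrt(659) = [25; (1, 2, 25, 2, 1, 50)] with period length k = 6.
k is even, so the fundamental solution of x^2 - 659y^2 = 1 is (p_{k-1}, q_{k-1}) = (p_5, q_5); compute convergents through index 5.
Convergents (p_i = a_i*p_{i-1} + p_{i-2}, q_i = a_i*q_{i-1} + q_{i-2} with p_{-2}=0, p_{-1}=1, q_{-2}=1, q_{-1}=0):
  i=0: a_0=25, p_0 = 25*1 + 0 = 25, q_0 = 25*0 + 1 = 1.
  i=1: a_1=1, p_1 = 1*25 + 1 = 26, q_1 = 1*1 + 0 = 1.
  i=2: a_2=2, p_2 = 2*26 + 25 = 77, q_2 = 2*1 + 1 = 3.
  i=3: a_3=25, p_3 = 25*77 + 26 = 1951, q_3 = 25*3 + 1 = 76.
  i=4: a_4=2, p_4 = 2*1951 + 77 = 3979, q_4 = 2*76 + 3 = 155.
  i=5: a_5=1, p_5 = 1*3979 + 1951 = 5930, q_5 = 1*155 + 76 = 231.
Check: 5930^2 - 659*231^2 = 35164900 - 35164899 = 1, so (x, y) = (5930, 231) solves the equation, and by the theorem it is the least positive solution.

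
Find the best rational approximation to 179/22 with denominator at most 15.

122/15

Expand x = 179/22 as a continued fraction with the Euclidean algorithm:
  179 = 8*22 + 3, so a_0 = 8.
  22 = 7*3 + 1, so a_1 = 7.
  3 = 3*1 + 0, so a_2 = 3.
so x = [8; 7, 3].
Convergents (p_i = a_i*p_{i-1} + p_{i-2}, q_i = a_i*q_{i-1} + q_{i-2} with p_{-2}=0, p_{-1}=1, q_{-2}=1, q_{-1}=0), until the denominator exceeds 15:
  i=0: a_0=8, p_0 = 8*1 + 0 = 8, q_0 = 8*0 + 1 = 1.
  i=1: a_1=7, p_1 = 7*8 + 1 = 57, q_1 = 7*1 + 0 = 7.
  i=2: a_2=3, p_2 = 3*57 + 8 = 179, q_2 = 3*7 + 1 = 22.
q_2 = 22 > 15, so the last convergent with denominator <= 15 is p_1/q_1 = 57/7.
The closest fraction with denominator <= 15 is either p_1/q_1 or the intermediate fraction (k*p_1 + p_0)/(k*q_1 + q_0) with the largest k >= 1 whose denominator stays <= 15; these approach x as k grows, and every other convergent or intermediate fraction in range is farther away.
Largest k: floor((15 - q_0)/q_1) = floor((15 - 1)/7) = 2.
That gives (2*57 + 8)/(2*7 + 1) = 122/15.
Compare the errors: |x - 57/7| = |179*7 - 57*22|/(22*7) = 1/154, and |x - 122/15| = |179*15 - 122*22|/(22*15) = 1/330.
Cross-multiplying, 1*154 = 154 < 330 = 1*330, so 1/330 is smaller: the intermediate fraction 122/15 is closer to x than 57/7.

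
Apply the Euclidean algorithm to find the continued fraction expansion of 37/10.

Run the Euclidean algorithm on 37 and 10; the successive quotients are the partial quotients a_0, a_1, ... (each step inverts the fractional part left over by the previous one):
  37 = 3*10 + 7, so a_0 = 3.
  10 = 1*7 + 3, so a_1 = 1.
  7 = 2*3 + 1, so a_2 = 2.
  3 = 3*1 + 0, so a_3 = 3.
The remainder reaches 0 after 4 divisions, so the expansion has 4 partial quotients, read off in order.

[3; 1, 2, 3]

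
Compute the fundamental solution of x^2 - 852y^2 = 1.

(x, y) = (194399, 6660)

First expand sqrt(852) as a continued fraction. With x_i = (sqrt(852) + m_i)/d_i and (m_0, d_0) = (0, 1): a_0 = floor(sqrt(852)) = 29, since 29^2 = 841 <= 852 < 900 = 30^2.
Iterate m_{i+1} = d_i*a_i - m_i, d_{i+1} = (852 - m_{i+1}^2)/d_i, a_{i+1} = floor((a_0 + m_{i+1})/d_{i+1}):
  m_1 = 1*29 - 0 = 29, d_1 = (852 - 29^2)/1 = 11/1 = 11, a_1 = floor((29 + 29)/11) = 5.
  m_2 = 11*5 - 29 = 26, d_2 = (852 - 26^2)/11 = 176/11 = 16, a_2 = floor((29 + 26)/16) = 3.
  m_3 = 16*3 - 26 = 22, d_3 = (852 - 22^2)/16 = 368/16 = 23, a_3 = floor((29 + 22)/23) = 2.
  m_4 = 23*2 - 22 = 24, d_4 = (852 - 24^2)/23 = 276/23 = 12, a_4 = floor((29 + 24)/12) = 4.
  m_5 = 12*4 - 24 = 24, d_5 = (852 - 24^2)/12 = 276/12 = 23, a_5 = floor((29 + 24)/23) = 2.
  m_6 = 23*2 - 24 = 22, d_6 = (852 - 22^2)/23 = 368/23 = 16, a_6 = floor((29 + 22)/16) = 3.
  m_7 = 16*3 - 22 = 26, d_7 = (852 - 26^2)/16 = 176/16 = 11, a_7 = floor((29 + 26)/11) = 5.
  m_8 = 11*5 - 26 = 29, d_8 = (852 - 29^2)/11 = 11/11 = 1, a_8 = floor((29 + 29)/1) = 58.
  m_9 = 1*58 - 29 = 29, d_9 = (852 - 29^2)/1 = 11/1 = 11: (m_9, d_9) = (m_1, d_1) = (29, 11), so from here the quotients repeat a_1, ..., a_8; the period length is 8.
So sqrt(852) = [29; (5, 3, 2, 4, 2, 3, 5, 58)] with period length k = 8.
k is even, so the fundamental solution of x^2 - 852y^2 = 1 is (p_{k-1}, q_{k-1}) = (p_7, q_7); compute convergents through index 7.
Convergents (p_i = a_i*p_{i-1} + p_{i-2}, q_i = a_i*q_{i-1} + q_{i-2} with p_{-2}=0, p_{-1}=1, q_{-2}=1, q_{-1}=0):
  i=0: a_0=29, p_0 = 29*1 + 0 = 29, q_0 = 29*0 + 1 = 1.
  i=1: a_1=5, p_1 = 5*29 + 1 = 146, q_1 = 5*1 + 0 = 5.
  i=2: a_2=3, p_2 = 3*146 + 29 = 467, q_2 = 3*5 + 1 = 16.
  i=3: a_3=2, p_3 = 2*467 + 146 = 1080, q_3 = 2*16 + 5 = 37.
  i=4: a_4=4, p_4 = 4*1080 + 467 = 4787, q_4 = 4*37 + 16 = 164.
  i=5: a_5=2, p_5 = 2*4787 + 1080 = 10654, q_5 = 2*164 + 37 = 365.
  i=6: a_6=3, p_6 = 3*10654 + 4787 = 36749, q_6 = 3*365 + 164 = 1259.
  i=7: a_7=5, p_7 = 5*36749 + 10654 = 194399, q_7 = 5*1259 + 365 = 6660.
Check: 194399^2 - 852*6660^2 = 37790971201 - 37790971200 = 1, so (x, y) = (194399, 6660) solves the equation, and by the theorem it is the least positive solution.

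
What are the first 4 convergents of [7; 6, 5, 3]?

7/1, 43/6, 222/31, 709/99

Using the convergent recurrence p_i = a_i*p_{i-1} + p_{i-2}, q_i = a_i*q_{i-1} + q_{i-2} with p_{-2}=0, p_{-1}=1, q_{-2}=1, q_{-1}=0:
  i=0: a_0=7, p_0 = 7*1 + 0 = 7, q_0 = 7*0 + 1 = 1.
  i=1: a_1=6, p_1 = 6*7 + 1 = 43, q_1 = 6*1 + 0 = 6.
  i=2: a_2=5, p_2 = 5*43 + 7 = 222, q_2 = 5*6 + 1 = 31.
  i=3: a_3=3, p_3 = 3*222 + 43 = 709, q_3 = 3*31 + 6 = 99.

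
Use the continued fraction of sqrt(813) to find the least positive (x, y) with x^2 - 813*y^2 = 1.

(x, y) = (2167, 76)

First expand sqrt(813) as a continued fraction. With x_i = (sqrt(813) + m_i)/d_i and (m_0, d_0) = (0, 1): a_0 = floor(sqrt(813)) = 28, since 28^2 = 784 <= 813 < 841 = 29^2.
Iterate m_{i+1} = d_i*a_i - m_i, d_{i+1} = (813 - m_{i+1}^2)/d_i, a_{i+1} = floor((a_0 + m_{i+1})/d_{i+1}):
  m_1 = 1*28 - 0 = 28, d_1 = (813 - 28^2)/1 = 29/1 = 29, a_1 = floor((28 + 28)/29) = 1.
  m_2 = 29*1 - 28 = 1, d_2 = (813 - 1^2)/29 = 812/29 = 28, a_2 = floor((28 + 1)/28) = 1.
  m_3 = 28*1 - 1 = 27, d_3 = (813 - 27^2)/28 = 84/28 = 3, a_3 = floor((28 + 27)/3) = 18.
  m_4 = 3*18 - 27 = 27, d_4 = (813 - 27^2)/3 = 84/3 = 28, a_4 = floor((28 + 27)/28) = 1.
  m_5 = 28*1 - 27 = 1, d_5 = (813 - 1^2)/28 = 812/28 = 29, a_5 = floor((28 + 1)/29) = 1.
  m_6 = 29*1 - 1 = 28, d_6 = (813 - 28^2)/29 = 29/29 = 1, a_6 = floor((28 + 28)/1) = 56.
  m_7 = 1*56 - 28 = 28, d_7 = (813 - 28^2)/1 = 29/1 = 29: (m_7, d_7) = (m_1, d_1) = (28, 29), so from here the quotients repeat a_1, ..., a_6; the period length is 6.
So sqrt(813) = [28; (1, 1, 18, 1, 1, 56)] with period length k = 6.
k is even, so the fundamental solution of x^2 - 813y^2 = 1 is (p_{k-1}, q_{k-1}) = (p_5, q_5); compute convergents through index 5.
Convergents (p_i = a_i*p_{i-1} + p_{i-2}, q_i = a_i*q_{i-1} + q_{i-2} with p_{-2}=0, p_{-1}=1, q_{-2}=1, q_{-1}=0):
  i=0: a_0=28, p_0 = 28*1 + 0 = 28, q_0 = 28*0 + 1 = 1.
  i=1: a_1=1, p_1 = 1*28 + 1 = 29, q_1 = 1*1 + 0 = 1.
  i=2: a_2=1, p_2 = 1*29 + 28 = 57, q_2 = 1*1 + 1 = 2.
  i=3: a_3=18, p_3 = 18*57 + 29 = 1055, q_3 = 18*2 + 1 = 37.
  i=4: a_4=1, p_4 = 1*1055 + 57 = 1112, q_4 = 1*37 + 2 = 39.
  i=5: a_5=1, p_5 = 1*1112 + 1055 = 2167, q_5 = 1*39 + 37 = 76.
Check: 2167^2 - 813*76^2 = 4695889 - 4695888 = 1, so (x, y) = (2167, 76) solves the equation, and by the theorem it is the least positive solution.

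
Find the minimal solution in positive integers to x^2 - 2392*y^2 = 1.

First expand sqrt(2392) as a continued fraction. With x_i = (sqrt(2392) + m_i)/d_i and (m_0, d_0) = (0, 1): a_0 = floor(sqrt(2392)) = 48, since 48^2 = 2304 <= 2392 < 2401 = 49^2.
Iterate m_{i+1} = d_i*a_i - m_i, d_{i+1} = (2392 - m_{i+1}^2)/d_i, a_{i+1} = floor((a_0 + m_{i+1})/d_{i+1}):
  m_1 = 1*48 - 0 = 48, d_1 = (2392 - 48^2)/1 = 88/1 = 88, a_1 = floor((48 + 48)/88) = 1.
  m_2 = 88*1 - 48 = 40, d_2 = (2392 - 40^2)/88 = 792/88 = 9, a_2 = floor((48 + 40)/9) = 9.
  m_3 = 9*9 - 40 = 41, d_3 = (2392 - 41^2)/9 = 711/9 = 79, a_3 = floor((48 + 41)/79) = 1.
  m_4 = 79*1 - 41 = 38, d_4 = (2392 - 38^2)/79 = 948/79 = 12, a_4 = floor((48 + 38)/12) = 7.
  m_5 = 12*7 - 38 = 46, d_5 = (2392 - 46^2)/12 = 276/12 = 23, a_5 = floor((48 + 46)/23) = 4.
  m_6 = 23*4 - 46 = 46, d_6 = (2392 - 46^2)/23 = 276/23 = 12, a_6 = floor((48 + 46)/12) = 7.
  m_7 = 12*7 - 46 = 38, d_7 = (2392 - 38^2)/12 = 948/12 = 79, a_7 = floor((48 + 38)/79) = 1.
  m_8 = 79*1 - 38 = 41, d_8 = (2392 - 41^2)/79 = 711/79 = 9, a_8 = floor((48 + 41)/9) = 9.
  m_9 = 9*9 - 41 = 40, d_9 = (2392 - 40^2)/9 = 792/9 = 88, a_9 = floor((48 + 40)/88) = 1.
  m_10 = 88*1 - 40 = 48, d_10 = (2392 - 48^2)/88 = 88/88 = 1, a_10 = floor((48 + 48)/1) = 96.
  m_11 = 1*96 - 48 = 48, d_11 = (2392 - 48^2)/1 = 88/1 = 88: (m_11, d_11) = (m_1, d_1) = (48, 88), so from here the quotients repeat a_1, ..., a_10; the period length is 10.
So sqrt(2392) = [48; (1, 9, 1, 7, 4, 7, 1, 9, 1, 96)] with period length k = 10.
k is even, so the fundamental solution of x^2 - 2392y^2 = 1 is (p_{k-1}, q_{k-1}) = (p_9, q_9); compute convergents through index 9.
Convergents (p_i = a_i*p_{i-1} + p_{i-2}, q_i = a_i*q_{i-1} + q_{i-2} with p_{-2}=0, p_{-1}=1, q_{-2}=1, q_{-1}=0):
  i=0: a_0=48, p_0 = 48*1 + 0 = 48, q_0 = 48*0 + 1 = 1.
  i=1: a_1=1, p_1 = 1*48 + 1 = 49, q_1 = 1*1 + 0 = 1.
  i=2: a_2=9, p_2 = 9*49 + 48 = 489, q_2 = 9*1 + 1 = 10.
  i=3: a_3=1, p_3 = 1*489 + 49 = 538, q_3 = 1*10 + 1 = 11.
  i=4: a_4=7, p_4 = 7*538 + 489 = 4255, q_4 = 7*11 + 10 = 87.
  i=5: a_5=4, p_5 = 4*4255 + 538 = 17558, q_5 = 4*87 + 11 = 359.
  i=6: a_6=7, p_6 = 7*17558 + 4255 = 127161, q_6 = 7*359 + 87 = 2600.
  i=7: a_7=1, p_7 = 1*127161 + 17558 = 144719, q_7 = 1*2600 + 359 = 2959.
  i=8: a_8=9, p_8 = 9*144719 + 127161 = 1429632, q_8 = 9*2959 + 2600 = 29231.
  i=9: a_9=1, p_9 = 1*1429632 + 144719 = 1574351, q_9 = 1*29231 + 2959 = 32190.
Check: 1574351^2 - 2392*32190^2 = 2478581071201 - 2478581071200 = 1, so (x, y) = (1574351, 32190) solves the equation, and by the theorem it is the least positive solution.

(x, y) = (1574351, 32190)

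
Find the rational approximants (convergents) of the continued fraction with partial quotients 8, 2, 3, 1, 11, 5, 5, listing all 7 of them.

Using the convergent recurrence p_i = a_i*p_{i-1} + p_{i-2}, q_i = a_i*q_{i-1} + q_{i-2} with p_{-2}=0, p_{-1}=1, q_{-2}=1, q_{-1}=0:
  i=0: a_0=8, p_0 = 8*1 + 0 = 8, q_0 = 8*0 + 1 = 1.
  i=1: a_1=2, p_1 = 2*8 + 1 = 17, q_1 = 2*1 + 0 = 2.
  i=2: a_2=3, p_2 = 3*17 + 8 = 59, q_2 = 3*2 + 1 = 7.
  i=3: a_3=1, p_3 = 1*59 + 17 = 76, q_3 = 1*7 + 2 = 9.
  i=4: a_4=11, p_4 = 11*76 + 59 = 895, q_4 = 11*9 + 7 = 106.
  i=5: a_5=5, p_5 = 5*895 + 76 = 4551, q_5 = 5*106 + 9 = 539.
  i=6: a_6=5, p_6 = 5*4551 + 895 = 23650, q_6 = 5*539 + 106 = 2801.

8/1, 17/2, 59/7, 76/9, 895/106, 4551/539, 23650/2801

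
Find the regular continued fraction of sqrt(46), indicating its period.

[6; (1, 3, 1, 1, 2, 6, 2, 1, 1, 3, 1, 12)]

Write x_i = (sqrt(46) + m_i)/d_i with (m_0, d_0) = (0, 1). a_0 = floor(sqrt(46)) = 6, since 6^2 = 36 <= 46 < 49 = 7^2.
Iterate m_{i+1} = d_i*a_i - m_i, d_{i+1} = (46 - m_{i+1}^2)/d_i, a_{i+1} = floor((a_0 + m_{i+1})/d_{i+1}):
  m_1 = 1*6 - 0 = 6, d_1 = (46 - 6^2)/1 = 10/1 = 10, a_1 = floor((6 + 6)/10) = 1.
  m_2 = 10*1 - 6 = 4, d_2 = (46 - 4^2)/10 = 30/10 = 3, a_2 = floor((6 + 4)/3) = 3.
  m_3 = 3*3 - 4 = 5, d_3 = (46 - 5^2)/3 = 21/3 = 7, a_3 = floor((6 + 5)/7) = 1.
  m_4 = 7*1 - 5 = 2, d_4 = (46 - 2^2)/7 = 42/7 = 6, a_4 = floor((6 + 2)/6) = 1.
  m_5 = 6*1 - 2 = 4, d_5 = (46 - 4^2)/6 = 30/6 = 5, a_5 = floor((6 + 4)/5) = 2.
  m_6 = 5*2 - 4 = 6, d_6 = (46 - 6^2)/5 = 10/5 = 2, a_6 = floor((6 + 6)/2) = 6.
  m_7 = 2*6 - 6 = 6, d_7 = (46 - 6^2)/2 = 10/2 = 5, a_7 = floor((6 + 6)/5) = 2.
  m_8 = 5*2 - 6 = 4, d_8 = (46 - 4^2)/5 = 30/5 = 6, a_8 = floor((6 + 4)/6) = 1.
  m_9 = 6*1 - 4 = 2, d_9 = (46 - 2^2)/6 = 42/6 = 7, a_9 = floor((6 + 2)/7) = 1.
  m_10 = 7*1 - 2 = 5, d_10 = (46 - 5^2)/7 = 21/7 = 3, a_10 = floor((6 + 5)/3) = 3.
  m_11 = 3*3 - 5 = 4, d_11 = (46 - 4^2)/3 = 30/3 = 10, a_11 = floor((6 + 4)/10) = 1.
  m_12 = 10*1 - 4 = 6, d_12 = (46 - 6^2)/10 = 10/10 = 1, a_12 = floor((6 + 6)/1) = 12.
  m_13 = 1*12 - 6 = 6, d_13 = (46 - 6^2)/1 = 10/1 = 10: (m_13, d_13) = (m_1, d_1) = (6, 10), so from here the quotients repeat a_1, ..., a_12; the period length is 12.
Hence the expansion of sqrt(46) is a_0 = 6 followed by the repeating block 1, 3, 1, 1, 2, 6, 2, 1, 1, 3, 1, 12 (period 12).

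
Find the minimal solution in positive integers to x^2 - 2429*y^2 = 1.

(x, y) = (20531295, 416584)

First expand sqrt(2429) as a continued fraction. With x_i = (sqrt(2429) + m_i)/d_i and (m_0, d_0) = (0, 1): a_0 = floor(sqrt(2429)) = 49, since 49^2 = 2401 <= 2429 < 2500 = 50^2.
Iterate m_{i+1} = d_i*a_i - m_i, d_{i+1} = (2429 - m_{i+1}^2)/d_i, a_{i+1} = floor((a_0 + m_{i+1})/d_{i+1}):
  m_1 = 1*49 - 0 = 49, d_1 = (2429 - 49^2)/1 = 28/1 = 28, a_1 = floor((49 + 49)/28) = 3.
  m_2 = 28*3 - 49 = 35, d_2 = (2429 - 35^2)/28 = 1204/28 = 43, a_2 = floor((49 + 35)/43) = 1.
  m_3 = 43*1 - 35 = 8, d_3 = (2429 - 8^2)/43 = 2365/43 = 55, a_3 = floor((49 + 8)/55) = 1.
  m_4 = 55*1 - 8 = 47, d_4 = (2429 - 47^2)/55 = 220/55 = 4, a_4 = floor((49 + 47)/4) = 24.
  m_5 = 4*24 - 47 = 49, d_5 = (2429 - 49^2)/4 = 28/4 = 7, a_5 = floor((49 + 49)/7) = 14.
  m_6 = 7*14 - 49 = 49, d_6 = (2429 - 49^2)/7 = 28/7 = 4, a_6 = floor((49 + 49)/4) = 24.
  m_7 = 4*24 - 49 = 47, d_7 = (2429 - 47^2)/4 = 220/4 = 55, a_7 = floor((49 + 47)/55) = 1.
  m_8 = 55*1 - 47 = 8, d_8 = (2429 - 8^2)/55 = 2365/55 = 43, a_8 = floor((49 + 8)/43) = 1.
  m_9 = 43*1 - 8 = 35, d_9 = (2429 - 35^2)/43 = 1204/43 = 28, a_9 = floor((49 + 35)/28) = 3.
  m_10 = 28*3 - 35 = 49, d_10 = (2429 - 49^2)/28 = 28/28 = 1, a_10 = floor((49 + 49)/1) = 98.
  m_11 = 1*98 - 49 = 49, d_11 = (2429 - 49^2)/1 = 28/1 = 28: (m_11, d_11) = (m_1, d_1) = (49, 28), so from here the quotients repeat a_1, ..., a_10; the period length is 10.
So sqrt(2429) = [49; (3, 1, 1, 24, 14, 24, 1, 1, 3, 98)] with period length k = 10.
k is even, so the fundamental solution of x^2 - 2429y^2 = 1 is (p_{k-1}, q_{k-1}) = (p_9, q_9); compute convergents through index 9.
Convergents (p_i = a_i*p_{i-1} + p_{i-2}, q_i = a_i*q_{i-1} + q_{i-2} with p_{-2}=0, p_{-1}=1, q_{-2}=1, q_{-1}=0):
  i=0: a_0=49, p_0 = 49*1 + 0 = 49, q_0 = 49*0 + 1 = 1.
  i=1: a_1=3, p_1 = 3*49 + 1 = 148, q_1 = 3*1 + 0 = 3.
  i=2: a_2=1, p_2 = 1*148 + 49 = 197, q_2 = 1*3 + 1 = 4.
  i=3: a_3=1, p_3 = 1*197 + 148 = 345, q_3 = 1*4 + 3 = 7.
  i=4: a_4=24, p_4 = 24*345 + 197 = 8477, q_4 = 24*7 + 4 = 172.
  i=5: a_5=14, p_5 = 14*8477 + 345 = 119023, q_5 = 14*172 + 7 = 2415.
  i=6: a_6=24, p_6 = 24*119023 + 8477 = 2865029, q_6 = 24*2415 + 172 = 58132.
  i=7: a_7=1, p_7 = 1*2865029 + 119023 = 2984052, q_7 = 1*58132 + 2415 = 60547.
  i=8: a_8=1, p_8 = 1*2984052 + 2865029 = 5849081, q_8 = 1*60547 + 58132 = 118679.
  i=9: a_9=3, p_9 = 3*5849081 + 2984052 = 20531295, q_9 = 3*118679 + 60547 = 416584.
Check: 20531295^2 - 2429*416584^2 = 421534074377025 - 421534074377024 = 1, so (x, y) = (20531295, 416584) solves the equation, and by the theorem it is the least positive solution.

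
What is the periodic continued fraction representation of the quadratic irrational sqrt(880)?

[29; (1, 1, 1, 58)]

Write x_i = (sqrt(880) + m_i)/d_i with (m_0, d_0) = (0, 1). a_0 = floor(sqrt(880)) = 29, since 29^2 = 841 <= 880 < 900 = 30^2.
Iterate m_{i+1} = d_i*a_i - m_i, d_{i+1} = (880 - m_{i+1}^2)/d_i, a_{i+1} = floor((a_0 + m_{i+1})/d_{i+1}):
  m_1 = 1*29 - 0 = 29, d_1 = (880 - 29^2)/1 = 39/1 = 39, a_1 = floor((29 + 29)/39) = 1.
  m_2 = 39*1 - 29 = 10, d_2 = (880 - 10^2)/39 = 780/39 = 20, a_2 = floor((29 + 10)/20) = 1.
  m_3 = 20*1 - 10 = 10, d_3 = (880 - 10^2)/20 = 780/20 = 39, a_3 = floor((29 + 10)/39) = 1.
  m_4 = 39*1 - 10 = 29, d_4 = (880 - 29^2)/39 = 39/39 = 1, a_4 = floor((29 + 29)/1) = 58.
  m_5 = 1*58 - 29 = 29, d_5 = (880 - 29^2)/1 = 39/1 = 39: (m_5, d_5) = (m_1, d_1) = (29, 39), so from here the quotients repeat a_1, ..., a_4; the period length is 4.
Hence the expansion of sqrt(880) is a_0 = 29 followed by the repeating block 1, 1, 1, 58 (period 4).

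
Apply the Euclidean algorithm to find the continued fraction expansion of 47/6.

Run the Euclidean algorithm on 47 and 6; the successive quotients are the partial quotients a_0, a_1, ... (each step inverts the fractional part left over by the previous one):
  47 = 7*6 + 5, so a_0 = 7.
  6 = 1*5 + 1, so a_1 = 1.
  5 = 5*1 + 0, so a_2 = 5.
The remainder reaches 0 after 3 divisions, so the expansion has 3 partial quotients, read off in order.

[7; 1, 5]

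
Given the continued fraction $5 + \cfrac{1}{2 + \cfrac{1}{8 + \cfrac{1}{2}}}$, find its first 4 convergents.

Using the convergent recurrence p_i = a_i*p_{i-1} + p_{i-2}, q_i = a_i*q_{i-1} + q_{i-2} with p_{-2}=0, p_{-1}=1, q_{-2}=1, q_{-1}=0:
  i=0: a_0=5, p_0 = 5*1 + 0 = 5, q_0 = 5*0 + 1 = 1.
  i=1: a_1=2, p_1 = 2*5 + 1 = 11, q_1 = 2*1 + 0 = 2.
  i=2: a_2=8, p_2 = 8*11 + 5 = 93, q_2 = 8*2 + 1 = 17.
  i=3: a_3=2, p_3 = 2*93 + 11 = 197, q_3 = 2*17 + 2 = 36.

5/1, 11/2, 93/17, 197/36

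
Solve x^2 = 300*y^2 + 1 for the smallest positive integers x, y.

First expand sqrt(300) as a continued fraction. With x_i = (sqrt(300) + m_i)/d_i and (m_0, d_0) = (0, 1): a_0 = floor(sqrt(300)) = 17, since 17^2 = 289 <= 300 < 324 = 18^2.
Iterate m_{i+1} = d_i*a_i - m_i, d_{i+1} = (300 - m_{i+1}^2)/d_i, a_{i+1} = floor((a_0 + m_{i+1})/d_{i+1}):
  m_1 = 1*17 - 0 = 17, d_1 = (300 - 17^2)/1 = 11/1 = 11, a_1 = floor((17 + 17)/11) = 3.
  m_2 = 11*3 - 17 = 16, d_2 = (300 - 16^2)/11 = 44/11 = 4, a_2 = floor((17 + 16)/4) = 8.
  m_3 = 4*8 - 16 = 16, d_3 = (300 - 16^2)/4 = 44/4 = 11, a_3 = floor((17 + 16)/11) = 3.
  m_4 = 11*3 - 16 = 17, d_4 = (300 - 17^2)/11 = 11/11 = 1, a_4 = floor((17 + 17)/1) = 34.
  m_5 = 1*34 - 17 = 17, d_5 = (300 - 17^2)/1 = 11/1 = 11: (m_5, d_5) = (m_1, d_1) = (17, 11), so from here the quotients repeat a_1, ..., a_4; the period length is 4.
So sqrt(300) = [17; (3, 8, 3, 34)] with period length k = 4.
k is even, so the fundamental solution of x^2 - 300y^2 = 1 is (p_{k-1}, q_{k-1}) = (p_3, q_3); compute convergents through index 3.
Convergents (p_i = a_i*p_{i-1} + p_{i-2}, q_i = a_i*q_{i-1} + q_{i-2} with p_{-2}=0, p_{-1}=1, q_{-2}=1, q_{-1}=0):
  i=0: a_0=17, p_0 = 17*1 + 0 = 17, q_0 = 17*0 + 1 = 1.
  i=1: a_1=3, p_1 = 3*17 + 1 = 52, q_1 = 3*1 + 0 = 3.
  i=2: a_2=8, p_2 = 8*52 + 17 = 433, q_2 = 8*3 + 1 = 25.
  i=3: a_3=3, p_3 = 3*433 + 52 = 1351, q_3 = 3*25 + 3 = 78.
Check: 1351^2 - 300*78^2 = 1825201 - 1825200 = 1, so (x, y) = (1351, 78) solves the equation, and by the theorem it is the least positive solution.

(x, y) = (1351, 78)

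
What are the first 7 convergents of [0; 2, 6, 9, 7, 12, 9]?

Using the convergent recurrence p_i = a_i*p_{i-1} + p_{i-2}, q_i = a_i*q_{i-1} + q_{i-2} with p_{-2}=0, p_{-1}=1, q_{-2}=1, q_{-1}=0:
  i=0: a_0=0, p_0 = 0*1 + 0 = 0, q_0 = 0*0 + 1 = 1.
  i=1: a_1=2, p_1 = 2*0 + 1 = 1, q_1 = 2*1 + 0 = 2.
  i=2: a_2=6, p_2 = 6*1 + 0 = 6, q_2 = 6*2 + 1 = 13.
  i=3: a_3=9, p_3 = 9*6 + 1 = 55, q_3 = 9*13 + 2 = 119.
  i=4: a_4=7, p_4 = 7*55 + 6 = 391, q_4 = 7*119 + 13 = 846.
  i=5: a_5=12, p_5 = 12*391 + 55 = 4747, q_5 = 12*846 + 119 = 10271.
  i=6: a_6=9, p_6 = 9*4747 + 391 = 43114, q_6 = 9*10271 + 846 = 93285.

0/1, 1/2, 6/13, 55/119, 391/846, 4747/10271, 43114/93285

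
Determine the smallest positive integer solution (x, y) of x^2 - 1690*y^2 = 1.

(x, y) = (27379, 666)

First expand sqrt(1690) as a continued fraction. With x_i = (sqrt(1690) + m_i)/d_i and (m_0, d_0) = (0, 1): a_0 = floor(sqrt(1690)) = 41, since 41^2 = 1681 <= 1690 < 1764 = 42^2.
Iterate m_{i+1} = d_i*a_i - m_i, d_{i+1} = (1690 - m_{i+1}^2)/d_i, a_{i+1} = floor((a_0 + m_{i+1})/d_{i+1}):
  m_1 = 1*41 - 0 = 41, d_1 = (1690 - 41^2)/1 = 9/1 = 9, a_1 = floor((41 + 41)/9) = 9.
  m_2 = 9*9 - 41 = 40, d_2 = (1690 - 40^2)/9 = 90/9 = 10, a_2 = floor((41 + 40)/10) = 8.
  m_3 = 10*8 - 40 = 40, d_3 = (1690 - 40^2)/10 = 90/10 = 9, a_3 = floor((41 + 40)/9) = 9.
  m_4 = 9*9 - 40 = 41, d_4 = (1690 - 41^2)/9 = 9/9 = 1, a_4 = floor((41 + 41)/1) = 82.
  m_5 = 1*82 - 41 = 41, d_5 = (1690 - 41^2)/1 = 9/1 = 9: (m_5, d_5) = (m_1, d_1) = (41, 9), so from here the quotients repeat a_1, ..., a_4; the period length is 4.
So sqrt(1690) = [41; (9, 8, 9, 82)] with period length k = 4.
k is even, so the fundamental solution of x^2 - 1690y^2 = 1 is (p_{k-1}, q_{k-1}) = (p_3, q_3); compute convergents through index 3.
Convergents (p_i = a_i*p_{i-1} + p_{i-2}, q_i = a_i*q_{i-1} + q_{i-2} with p_{-2}=0, p_{-1}=1, q_{-2}=1, q_{-1}=0):
  i=0: a_0=41, p_0 = 41*1 + 0 = 41, q_0 = 41*0 + 1 = 1.
  i=1: a_1=9, p_1 = 9*41 + 1 = 370, q_1 = 9*1 + 0 = 9.
  i=2: a_2=8, p_2 = 8*370 + 41 = 3001, q_2 = 8*9 + 1 = 73.
  i=3: a_3=9, p_3 = 9*3001 + 370 = 27379, q_3 = 9*73 + 9 = 666.
Check: 27379^2 - 1690*666^2 = 749609641 - 749609640 = 1, so (x, y) = (27379, 666) solves the equation, and by the theorem it is the least positive solution.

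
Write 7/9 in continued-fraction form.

[0; 1, 3, 2]

Run the Euclidean algorithm on 7 and 9; the successive quotients are the partial quotients a_0, a_1, ... (each step inverts the fractional part left over by the previous one):
  7 = 0*9 + 7, so a_0 = 0.
  9 = 1*7 + 2, so a_1 = 1.
  7 = 3*2 + 1, so a_2 = 3.
  2 = 2*1 + 0, so a_3 = 2.
The remainder reaches 0 after 4 divisions, so the expansion has 4 partial quotients, read off in order.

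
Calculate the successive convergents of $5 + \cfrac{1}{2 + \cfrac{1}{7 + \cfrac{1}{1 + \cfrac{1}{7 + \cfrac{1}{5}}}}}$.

Using the convergent recurrence p_i = a_i*p_{i-1} + p_{i-2}, q_i = a_i*q_{i-1} + q_{i-2} with p_{-2}=0, p_{-1}=1, q_{-2}=1, q_{-1}=0:
  i=0: a_0=5, p_0 = 5*1 + 0 = 5, q_0 = 5*0 + 1 = 1.
  i=1: a_1=2, p_1 = 2*5 + 1 = 11, q_1 = 2*1 + 0 = 2.
  i=2: a_2=7, p_2 = 7*11 + 5 = 82, q_2 = 7*2 + 1 = 15.
  i=3: a_3=1, p_3 = 1*82 + 11 = 93, q_3 = 1*15 + 2 = 17.
  i=4: a_4=7, p_4 = 7*93 + 82 = 733, q_4 = 7*17 + 15 = 134.
  i=5: a_5=5, p_5 = 5*733 + 93 = 3758, q_5 = 5*134 + 17 = 687.

5/1, 11/2, 82/15, 93/17, 733/134, 3758/687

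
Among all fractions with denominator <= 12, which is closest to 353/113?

25/8

Expand x = 353/113 as a continued fraction with the Euclidean algorithm:
  353 = 3*113 + 14, so a_0 = 3.
  113 = 8*14 + 1, so a_1 = 8.
  14 = 14*1 + 0, so a_2 = 14.
so x = [3; 8, 14].
Convergents (p_i = a_i*p_{i-1} + p_{i-2}, q_i = a_i*q_{i-1} + q_{i-2} with p_{-2}=0, p_{-1}=1, q_{-2}=1, q_{-1}=0), until the denominator exceeds 12:
  i=0: a_0=3, p_0 = 3*1 + 0 = 3, q_0 = 3*0 + 1 = 1.
  i=1: a_1=8, p_1 = 8*3 + 1 = 25, q_1 = 8*1 + 0 = 8.
  i=2: a_2=14, p_2 = 14*25 + 3 = 353, q_2 = 14*8 + 1 = 113.
q_2 = 113 > 12, so the last convergent with denominator <= 12 is p_1/q_1 = 25/8.
The closest fraction with denominator <= 12 is either p_1/q_1 or the intermediate fraction (k*p_1 + p_0)/(k*q_1 + q_0) with the largest k >= 1 whose denominator stays <= 12; these approach x as k grows, and every other convergent or intermediate fraction in range is farther away.
Largest k: floor((12 - q_0)/q_1) = floor((12 - 1)/8) = 1.
That gives (1*25 + 3)/(1*8 + 1) = 28/9.
Compare the errors: |x - 25/8| = |353*8 - 25*113|/(113*8) = 1/904, and |x - 28/9| = |353*9 - 28*113|/(113*9) = 13/1017.
Cross-multiplying, 1*1017 = 1017 < 11752 = 13*904, so 1/904 is smaller: the convergent 25/8 is closer to x than 28/9.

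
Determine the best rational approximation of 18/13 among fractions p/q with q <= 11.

Expand x = 18/13 as a continued fraction with the Euclidean algorithm:
  18 = 1*13 + 5, so a_0 = 1.
  13 = 2*5 + 3, so a_1 = 2.
  5 = 1*3 + 2, so a_2 = 1.
  3 = 1*2 + 1, so a_3 = 1.
  2 = 2*1 + 0, so a_4 = 2.
so x = [1; 2, 1, 1, 2].
Convergents (p_i = a_i*p_{i-1} + p_{i-2}, q_i = a_i*q_{i-1} + q_{i-2} with p_{-2}=0, p_{-1}=1, q_{-2}=1, q_{-1}=0), until the denominator exceeds 11:
  i=0: a_0=1, p_0 = 1*1 + 0 = 1, q_0 = 1*0 + 1 = 1.
  i=1: a_1=2, p_1 = 2*1 + 1 = 3, q_1 = 2*1 + 0 = 2.
  i=2: a_2=1, p_2 = 1*3 + 1 = 4, q_2 = 1*2 + 1 = 3.
  i=3: a_3=1, p_3 = 1*4 + 3 = 7, q_3 = 1*3 + 2 = 5.
  i=4: a_4=2, p_4 = 2*7 + 4 = 18, q_4 = 2*5 + 3 = 13.
q_4 = 13 > 11, so the last convergent with denominator <= 11 is p_3/q_3 = 7/5.
The closest fraction with denominator <= 11 is either p_3/q_3 or the intermediate fraction (k*p_3 + p_2)/(k*q_3 + q_2) with the largest k >= 1 whose denominator stays <= 11; these approach x as k grows, and every other convergent or intermediate fraction in range is farther away.
Largest k: floor((11 - q_2)/q_3) = floor((11 - 3)/5) = 1.
That gives (1*7 + 4)/(1*5 + 3) = 11/8.
Compare the errors: |x - 7/5| = |18*5 - 7*13|/(13*5) = 1/65, and |x - 11/8| = |18*8 - 11*13|/(13*8) = 1/104.
Cross-multiplying, 1*65 = 65 < 104 = 1*104, so 1/104 is smaller: the intermediate fraction 11/8 is closer to x than 7/5.

11/8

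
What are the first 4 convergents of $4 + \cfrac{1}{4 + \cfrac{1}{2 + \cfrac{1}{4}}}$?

4/1, 17/4, 38/9, 169/40

Using the convergent recurrence p_i = a_i*p_{i-1} + p_{i-2}, q_i = a_i*q_{i-1} + q_{i-2} with p_{-2}=0, p_{-1}=1, q_{-2}=1, q_{-1}=0:
  i=0: a_0=4, p_0 = 4*1 + 0 = 4, q_0 = 4*0 + 1 = 1.
  i=1: a_1=4, p_1 = 4*4 + 1 = 17, q_1 = 4*1 + 0 = 4.
  i=2: a_2=2, p_2 = 2*17 + 4 = 38, q_2 = 2*4 + 1 = 9.
  i=3: a_3=4, p_3 = 4*38 + 17 = 169, q_3 = 4*9 + 4 = 40.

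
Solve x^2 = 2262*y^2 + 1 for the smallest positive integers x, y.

(x, y) = (97499, 2050)

First expand sqrt(2262) as a continued fraction. With x_i = (sqrt(2262) + m_i)/d_i and (m_0, d_0) = (0, 1): a_0 = floor(sqrt(2262)) = 47, since 47^2 = 2209 <= 2262 < 2304 = 48^2.
Iterate m_{i+1} = d_i*a_i - m_i, d_{i+1} = (2262 - m_{i+1}^2)/d_i, a_{i+1} = floor((a_0 + m_{i+1})/d_{i+1}):
  m_1 = 1*47 - 0 = 47, d_1 = (2262 - 47^2)/1 = 53/1 = 53, a_1 = floor((47 + 47)/53) = 1.
  m_2 = 53*1 - 47 = 6, d_2 = (2262 - 6^2)/53 = 2226/53 = 42, a_2 = floor((47 + 6)/42) = 1.
  m_3 = 42*1 - 6 = 36, d_3 = (2262 - 36^2)/42 = 966/42 = 23, a_3 = floor((47 + 36)/23) = 3.
  m_4 = 23*3 - 36 = 33, d_4 = (2262 - 33^2)/23 = 1173/23 = 51, a_4 = floor((47 + 33)/51) = 1.
  m_5 = 51*1 - 33 = 18, d_5 = (2262 - 18^2)/51 = 1938/51 = 38, a_5 = floor((47 + 18)/38) = 1.
  m_6 = 38*1 - 18 = 20, d_6 = (2262 - 20^2)/38 = 1862/38 = 49, a_6 = floor((47 + 20)/49) = 1.
  m_7 = 49*1 - 20 = 29, d_7 = (2262 - 29^2)/49 = 1421/49 = 29, a_7 = floor((47 + 29)/29) = 2.
  m_8 = 29*2 - 29 = 29, d_8 = (2262 - 29^2)/29 = 1421/29 = 49, a_8 = floor((47 + 29)/49) = 1.
  m_9 = 49*1 - 29 = 20, d_9 = (2262 - 20^2)/49 = 1862/49 = 38, a_9 = floor((47 + 20)/38) = 1.
  m_10 = 38*1 - 20 = 18, d_10 = (2262 - 18^2)/38 = 1938/38 = 51, a_10 = floor((47 + 18)/51) = 1.
  m_11 = 51*1 - 18 = 33, d_11 = (2262 - 33^2)/51 = 1173/51 = 23, a_11 = floor((47 + 33)/23) = 3.
  m_12 = 23*3 - 33 = 36, d_12 = (2262 - 36^2)/23 = 966/23 = 42, a_12 = floor((47 + 36)/42) = 1.
  m_13 = 42*1 - 36 = 6, d_13 = (2262 - 6^2)/42 = 2226/42 = 53, a_13 = floor((47 + 6)/53) = 1.
  m_14 = 53*1 - 6 = 47, d_14 = (2262 - 47^2)/53 = 53/53 = 1, a_14 = floor((47 + 47)/1) = 94.
  m_15 = 1*94 - 47 = 47, d_15 = (2262 - 47^2)/1 = 53/1 = 53: (m_15, d_15) = (m_1, d_1) = (47, 53), so from here the quotients repeat a_1, ..., a_14; the period length is 14.
So sqrt(2262) = [47; (1, 1, 3, 1, 1, 1, 2, 1, 1, 1, 3, 1, 1, 94)] with period length k = 14.
k is even, so the fundamental solution of x^2 - 2262y^2 = 1 is (p_{k-1}, q_{k-1}) = (p_13, q_13); compute convergents through index 13.
Convergents (p_i = a_i*p_{i-1} + p_{i-2}, q_i = a_i*q_{i-1} + q_{i-2} with p_{-2}=0, p_{-1}=1, q_{-2}=1, q_{-1}=0):
  i=0: a_0=47, p_0 = 47*1 + 0 = 47, q_0 = 47*0 + 1 = 1.
  i=1: a_1=1, p_1 = 1*47 + 1 = 48, q_1 = 1*1 + 0 = 1.
  i=2: a_2=1, p_2 = 1*48 + 47 = 95, q_2 = 1*1 + 1 = 2.
  i=3: a_3=3, p_3 = 3*95 + 48 = 333, q_3 = 3*2 + 1 = 7.
  i=4: a_4=1, p_4 = 1*333 + 95 = 428, q_4 = 1*7 + 2 = 9.
  i=5: a_5=1, p_5 = 1*428 + 333 = 761, q_5 = 1*9 + 7 = 16.
  i=6: a_6=1, p_6 = 1*761 + 428 = 1189, q_6 = 1*16 + 9 = 25.
  i=7: a_7=2, p_7 = 2*1189 + 761 = 3139, q_7 = 2*25 + 16 = 66.
  i=8: a_8=1, p_8 = 1*3139 + 1189 = 4328, q_8 = 1*66 + 25 = 91.
  i=9: a_9=1, p_9 = 1*4328 + 3139 = 7467, q_9 = 1*91 + 66 = 157.
  i=10: a_10=1, p_10 = 1*7467 + 4328 = 11795, q_10 = 1*157 + 91 = 248.
  i=11: a_11=3, p_11 = 3*11795 + 7467 = 42852, q_11 = 3*248 + 157 = 901.
  i=12: a_12=1, p_12 = 1*42852 + 11795 = 54647, q_12 = 1*901 + 248 = 1149.
  i=13: a_13=1, p_13 = 1*54647 + 42852 = 97499, q_13 = 1*1149 + 901 = 2050.
Check: 97499^2 - 2262*2050^2 = 9506055001 - 9506055000 = 1, so (x, y) = (97499, 2050) solves the equation, and by the theorem it is the least positive solution.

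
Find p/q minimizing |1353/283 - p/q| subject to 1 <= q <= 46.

153/32

Expand x = 1353/283 as a continued fraction with the Euclidean algorithm:
  1353 = 4*283 + 221, so a_0 = 4.
  283 = 1*221 + 62, so a_1 = 1.
  221 = 3*62 + 35, so a_2 = 3.
  62 = 1*35 + 27, so a_3 = 1.
  35 = 1*27 + 8, so a_4 = 1.
  27 = 3*8 + 3, so a_5 = 3.
  8 = 2*3 + 2, so a_6 = 2.
  3 = 1*2 + 1, so a_7 = 1.
  2 = 2*1 + 0, so a_8 = 2.
so x = [4; 1, 3, 1, 1, 3, 2, 1, 2].
Convergents (p_i = a_i*p_{i-1} + p_{i-2}, q_i = a_i*q_{i-1} + q_{i-2} with p_{-2}=0, p_{-1}=1, q_{-2}=1, q_{-1}=0), until the denominator exceeds 46:
  i=0: a_0=4, p_0 = 4*1 + 0 = 4, q_0 = 4*0 + 1 = 1.
  i=1: a_1=1, p_1 = 1*4 + 1 = 5, q_1 = 1*1 + 0 = 1.
  i=2: a_2=3, p_2 = 3*5 + 4 = 19, q_2 = 3*1 + 1 = 4.
  i=3: a_3=1, p_3 = 1*19 + 5 = 24, q_3 = 1*4 + 1 = 5.
  i=4: a_4=1, p_4 = 1*24 + 19 = 43, q_4 = 1*5 + 4 = 9.
  i=5: a_5=3, p_5 = 3*43 + 24 = 153, q_5 = 3*9 + 5 = 32.
  i=6: a_6=2, p_6 = 2*153 + 43 = 349, q_6 = 2*32 + 9 = 73.
q_6 = 73 > 46, so the last convergent with denominator <= 46 is p_5/q_5 = 153/32.
The closest fraction with denominator <= 46 is either p_5/q_5 or the intermediate fraction (k*p_5 + p_4)/(k*q_5 + q_4) with the largest k >= 1 whose denominator stays <= 46; these approach x as k grows, and every other convergent or intermediate fraction in range is farther away.
Largest k: floor((46 - q_4)/q_5) = floor((46 - 9)/32) = 1.
That gives (1*153 + 43)/(1*32 + 9) = 196/41.
Compare the errors: |x - 153/32| = |1353*32 - 153*283|/(283*32) = 3/9056, and |x - 196/41| = |1353*41 - 196*283|/(283*41) = 5/11603.
Cross-multiplying, 3*11603 = 34809 < 45280 = 5*9056, so 3/9056 is smaller: the convergent 153/32 is closer to x than 196/41.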